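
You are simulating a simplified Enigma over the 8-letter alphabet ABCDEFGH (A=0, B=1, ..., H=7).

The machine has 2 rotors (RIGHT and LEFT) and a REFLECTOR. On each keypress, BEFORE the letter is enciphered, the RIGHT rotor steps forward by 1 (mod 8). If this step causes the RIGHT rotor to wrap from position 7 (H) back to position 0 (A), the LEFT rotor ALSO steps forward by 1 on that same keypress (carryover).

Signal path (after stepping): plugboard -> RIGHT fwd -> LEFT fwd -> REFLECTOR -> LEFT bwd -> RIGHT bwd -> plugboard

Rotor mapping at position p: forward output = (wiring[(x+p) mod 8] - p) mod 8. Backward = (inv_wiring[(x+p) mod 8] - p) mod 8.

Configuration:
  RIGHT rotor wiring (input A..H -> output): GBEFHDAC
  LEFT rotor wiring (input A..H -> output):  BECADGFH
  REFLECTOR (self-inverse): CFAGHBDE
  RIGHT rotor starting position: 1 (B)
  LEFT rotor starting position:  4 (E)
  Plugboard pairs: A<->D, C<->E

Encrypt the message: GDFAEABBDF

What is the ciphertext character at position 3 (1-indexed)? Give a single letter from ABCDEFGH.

Char 1 ('G'): step: R->2, L=4; G->plug->G->R->E->L->F->refl->B->L'->C->R'->A->plug->D
Char 2 ('D'): step: R->3, L=4; D->plug->A->R->C->L->B->refl->F->L'->E->R'->B->plug->B
Char 3 ('F'): step: R->4, L=4; F->plug->F->R->F->L->A->refl->C->L'->B->R'->H->plug->H

H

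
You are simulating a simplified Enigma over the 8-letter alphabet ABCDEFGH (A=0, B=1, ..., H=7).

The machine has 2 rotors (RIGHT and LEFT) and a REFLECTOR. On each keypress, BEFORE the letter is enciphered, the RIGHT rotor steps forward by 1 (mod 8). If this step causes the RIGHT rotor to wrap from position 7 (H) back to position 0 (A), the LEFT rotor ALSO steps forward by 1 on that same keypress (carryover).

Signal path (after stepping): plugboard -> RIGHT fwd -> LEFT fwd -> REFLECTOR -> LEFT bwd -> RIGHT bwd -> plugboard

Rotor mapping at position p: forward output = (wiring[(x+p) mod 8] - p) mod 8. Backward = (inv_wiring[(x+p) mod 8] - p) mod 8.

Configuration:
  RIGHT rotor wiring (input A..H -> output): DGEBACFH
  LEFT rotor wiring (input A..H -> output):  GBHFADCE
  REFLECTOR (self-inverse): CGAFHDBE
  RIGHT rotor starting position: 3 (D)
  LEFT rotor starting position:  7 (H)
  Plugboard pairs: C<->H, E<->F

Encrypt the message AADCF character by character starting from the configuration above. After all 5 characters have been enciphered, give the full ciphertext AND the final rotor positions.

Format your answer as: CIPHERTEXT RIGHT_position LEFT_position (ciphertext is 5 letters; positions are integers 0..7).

Char 1 ('A'): step: R->4, L=7; A->plug->A->R->E->L->G->refl->B->L'->F->R'->H->plug->C
Char 2 ('A'): step: R->5, L=7; A->plug->A->R->F->L->B->refl->G->L'->E->R'->G->plug->G
Char 3 ('D'): step: R->6, L=7; D->plug->D->R->A->L->F->refl->D->L'->H->R'->A->plug->A
Char 4 ('C'): step: R->7, L=7; C->plug->H->R->G->L->E->refl->H->L'->B->R'->F->plug->E
Char 5 ('F'): step: R->0, L->0 (L advanced); F->plug->E->R->A->L->G->refl->B->L'->B->R'->D->plug->D
Final: ciphertext=CGAED, RIGHT=0, LEFT=0

Answer: CGAED 0 0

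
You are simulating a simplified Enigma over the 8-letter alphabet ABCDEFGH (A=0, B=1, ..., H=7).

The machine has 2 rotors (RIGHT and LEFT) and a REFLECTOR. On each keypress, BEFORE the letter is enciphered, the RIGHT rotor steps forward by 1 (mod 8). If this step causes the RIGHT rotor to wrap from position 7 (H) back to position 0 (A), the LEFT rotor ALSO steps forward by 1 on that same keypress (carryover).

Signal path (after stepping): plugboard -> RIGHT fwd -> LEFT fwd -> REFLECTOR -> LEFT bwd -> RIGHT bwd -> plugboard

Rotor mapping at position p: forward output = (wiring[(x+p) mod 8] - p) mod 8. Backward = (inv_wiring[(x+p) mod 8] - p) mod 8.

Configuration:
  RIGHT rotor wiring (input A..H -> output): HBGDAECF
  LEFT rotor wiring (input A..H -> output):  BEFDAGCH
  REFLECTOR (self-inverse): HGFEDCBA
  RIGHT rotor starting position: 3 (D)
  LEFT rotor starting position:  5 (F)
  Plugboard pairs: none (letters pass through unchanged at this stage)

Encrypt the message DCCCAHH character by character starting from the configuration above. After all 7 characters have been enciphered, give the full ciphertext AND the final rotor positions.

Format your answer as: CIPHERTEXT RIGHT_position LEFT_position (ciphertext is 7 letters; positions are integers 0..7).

Answer: GGGFFBA 2 6

Derivation:
Char 1 ('D'): step: R->4, L=5; D->plug->D->R->B->L->F->refl->C->L'->C->R'->G->plug->G
Char 2 ('C'): step: R->5, L=5; C->plug->C->R->A->L->B->refl->G->L'->G->R'->G->plug->G
Char 3 ('C'): step: R->6, L=5; C->plug->C->R->B->L->F->refl->C->L'->C->R'->G->plug->G
Char 4 ('C'): step: R->7, L=5; C->plug->C->R->C->L->C->refl->F->L'->B->R'->F->plug->F
Char 5 ('A'): step: R->0, L->6 (L advanced); A->plug->A->R->H->L->A->refl->H->L'->E->R'->F->plug->F
Char 6 ('H'): step: R->1, L=6; H->plug->H->R->G->L->C->refl->F->L'->F->R'->B->plug->B
Char 7 ('H'): step: R->2, L=6; H->plug->H->R->H->L->A->refl->H->L'->E->R'->A->plug->A
Final: ciphertext=GGGFFBA, RIGHT=2, LEFT=6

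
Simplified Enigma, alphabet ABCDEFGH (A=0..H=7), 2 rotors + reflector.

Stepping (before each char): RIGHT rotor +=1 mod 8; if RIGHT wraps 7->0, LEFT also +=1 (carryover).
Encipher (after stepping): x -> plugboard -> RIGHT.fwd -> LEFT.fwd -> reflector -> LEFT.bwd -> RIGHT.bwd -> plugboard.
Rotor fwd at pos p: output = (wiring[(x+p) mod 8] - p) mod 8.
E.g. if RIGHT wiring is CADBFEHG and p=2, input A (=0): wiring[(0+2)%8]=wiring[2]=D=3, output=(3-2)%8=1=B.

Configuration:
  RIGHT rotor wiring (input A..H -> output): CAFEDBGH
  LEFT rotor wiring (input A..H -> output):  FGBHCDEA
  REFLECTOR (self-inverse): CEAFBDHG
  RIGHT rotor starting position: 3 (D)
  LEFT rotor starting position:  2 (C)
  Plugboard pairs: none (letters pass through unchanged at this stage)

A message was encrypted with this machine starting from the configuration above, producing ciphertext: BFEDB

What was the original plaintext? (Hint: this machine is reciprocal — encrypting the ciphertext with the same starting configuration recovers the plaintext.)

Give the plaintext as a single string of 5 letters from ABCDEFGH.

Answer: HDHCE

Derivation:
Char 1 ('B'): step: R->4, L=2; B->plug->B->R->F->L->G->refl->H->L'->A->R'->H->plug->H
Char 2 ('F'): step: R->5, L=2; F->plug->F->R->A->L->H->refl->G->L'->F->R'->D->plug->D
Char 3 ('E'): step: R->6, L=2; E->plug->E->R->H->L->E->refl->B->L'->D->R'->H->plug->H
Char 4 ('D'): step: R->7, L=2; D->plug->D->R->G->L->D->refl->F->L'->B->R'->C->plug->C
Char 5 ('B'): step: R->0, L->3 (L advanced); B->plug->B->R->A->L->E->refl->B->L'->D->R'->E->plug->E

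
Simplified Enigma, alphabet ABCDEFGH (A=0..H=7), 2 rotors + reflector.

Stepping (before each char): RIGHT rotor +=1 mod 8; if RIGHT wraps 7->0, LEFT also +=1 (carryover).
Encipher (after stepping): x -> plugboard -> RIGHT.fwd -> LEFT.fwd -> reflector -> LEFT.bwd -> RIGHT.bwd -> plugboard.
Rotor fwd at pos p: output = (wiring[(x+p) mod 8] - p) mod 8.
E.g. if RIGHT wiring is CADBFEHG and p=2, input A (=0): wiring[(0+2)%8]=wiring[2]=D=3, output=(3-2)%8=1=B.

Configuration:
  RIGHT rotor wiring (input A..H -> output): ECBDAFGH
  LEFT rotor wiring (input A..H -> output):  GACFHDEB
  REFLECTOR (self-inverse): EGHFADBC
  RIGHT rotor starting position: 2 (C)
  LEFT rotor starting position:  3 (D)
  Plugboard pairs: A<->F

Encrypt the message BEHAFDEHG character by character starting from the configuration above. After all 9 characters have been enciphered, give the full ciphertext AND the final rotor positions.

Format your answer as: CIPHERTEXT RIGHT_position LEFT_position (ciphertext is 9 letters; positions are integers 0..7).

Char 1 ('B'): step: R->3, L=3; B->plug->B->R->F->L->D->refl->F->L'->G->R'->H->plug->H
Char 2 ('E'): step: R->4, L=3; E->plug->E->R->A->L->C->refl->H->L'->H->R'->H->plug->H
Char 3 ('H'): step: R->5, L=3; H->plug->H->R->D->L->B->refl->G->L'->E->R'->F->plug->A
Char 4 ('A'): step: R->6, L=3; A->plug->F->R->F->L->D->refl->F->L'->G->R'->C->plug->C
Char 5 ('F'): step: R->7, L=3; F->plug->A->R->A->L->C->refl->H->L'->H->R'->H->plug->H
Char 6 ('D'): step: R->0, L->4 (L advanced); D->plug->D->R->D->L->F->refl->D->L'->A->R'->E->plug->E
Char 7 ('E'): step: R->1, L=4; E->plug->E->R->E->L->C->refl->H->L'->B->R'->A->plug->F
Char 8 ('H'): step: R->2, L=4; H->plug->H->R->A->L->D->refl->F->L'->D->R'->D->plug->D
Char 9 ('G'): step: R->3, L=4; G->plug->G->R->H->L->B->refl->G->L'->G->R'->H->plug->H
Final: ciphertext=HHACHEFDH, RIGHT=3, LEFT=4

Answer: HHACHEFDH 3 4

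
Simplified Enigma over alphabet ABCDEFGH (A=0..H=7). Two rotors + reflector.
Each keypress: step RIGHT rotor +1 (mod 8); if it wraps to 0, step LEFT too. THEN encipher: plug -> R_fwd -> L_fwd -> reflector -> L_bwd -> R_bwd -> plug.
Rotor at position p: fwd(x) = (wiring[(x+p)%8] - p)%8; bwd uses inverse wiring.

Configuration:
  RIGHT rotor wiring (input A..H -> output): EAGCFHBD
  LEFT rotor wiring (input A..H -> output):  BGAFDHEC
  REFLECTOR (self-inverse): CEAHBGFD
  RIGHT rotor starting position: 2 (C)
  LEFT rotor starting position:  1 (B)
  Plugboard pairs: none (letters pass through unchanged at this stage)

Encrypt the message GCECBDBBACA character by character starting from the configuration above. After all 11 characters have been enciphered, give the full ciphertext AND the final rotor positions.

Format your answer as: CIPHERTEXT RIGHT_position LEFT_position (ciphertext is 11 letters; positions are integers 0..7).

Answer: FADDCFDCBFD 5 2

Derivation:
Char 1 ('G'): step: R->3, L=1; G->plug->G->R->F->L->D->refl->H->L'->B->R'->F->plug->F
Char 2 ('C'): step: R->4, L=1; C->plug->C->R->F->L->D->refl->H->L'->B->R'->A->plug->A
Char 3 ('E'): step: R->5, L=1; E->plug->E->R->D->L->C->refl->A->L'->H->R'->D->plug->D
Char 4 ('C'): step: R->6, L=1; C->plug->C->R->G->L->B->refl->E->L'->C->R'->D->plug->D
Char 5 ('B'): step: R->7, L=1; B->plug->B->R->F->L->D->refl->H->L'->B->R'->C->plug->C
Char 6 ('D'): step: R->0, L->2 (L advanced); D->plug->D->R->C->L->B->refl->E->L'->H->R'->F->plug->F
Char 7 ('B'): step: R->1, L=2; B->plug->B->R->F->L->A->refl->C->L'->E->R'->D->plug->D
Char 8 ('B'): step: R->2, L=2; B->plug->B->R->A->L->G->refl->F->L'->D->R'->C->plug->C
Char 9 ('A'): step: R->3, L=2; A->plug->A->R->H->L->E->refl->B->L'->C->R'->B->plug->B
Char 10 ('C'): step: R->4, L=2; C->plug->C->R->F->L->A->refl->C->L'->E->R'->F->plug->F
Char 11 ('A'): step: R->5, L=2; A->plug->A->R->C->L->B->refl->E->L'->H->R'->D->plug->D
Final: ciphertext=FADDCFDCBFD, RIGHT=5, LEFT=2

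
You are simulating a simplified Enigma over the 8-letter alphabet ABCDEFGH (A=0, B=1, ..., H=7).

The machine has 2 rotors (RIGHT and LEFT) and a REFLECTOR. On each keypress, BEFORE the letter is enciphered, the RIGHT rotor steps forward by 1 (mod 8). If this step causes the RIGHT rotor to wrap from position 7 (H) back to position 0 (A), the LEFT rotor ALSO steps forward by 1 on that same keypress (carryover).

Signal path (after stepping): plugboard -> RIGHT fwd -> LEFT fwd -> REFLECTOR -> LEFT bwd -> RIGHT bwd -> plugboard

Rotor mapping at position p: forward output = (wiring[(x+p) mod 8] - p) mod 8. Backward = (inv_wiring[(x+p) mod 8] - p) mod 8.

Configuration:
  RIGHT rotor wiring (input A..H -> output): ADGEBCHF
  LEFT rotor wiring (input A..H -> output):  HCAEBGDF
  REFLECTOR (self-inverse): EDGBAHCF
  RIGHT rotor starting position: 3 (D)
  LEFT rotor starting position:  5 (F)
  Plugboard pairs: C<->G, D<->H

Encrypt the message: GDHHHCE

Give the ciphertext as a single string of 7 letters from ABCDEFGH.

Char 1 ('G'): step: R->4, L=5; G->plug->C->R->D->L->C->refl->G->L'->B->R'->D->plug->H
Char 2 ('D'): step: R->5, L=5; D->plug->H->R->E->L->F->refl->H->L'->G->R'->E->plug->E
Char 3 ('H'): step: R->6, L=5; H->plug->D->R->F->L->D->refl->B->L'->A->R'->E->plug->E
Char 4 ('H'): step: R->7, L=5; H->plug->D->R->H->L->E->refl->A->L'->C->R'->F->plug->F
Char 5 ('H'): step: R->0, L->6 (L advanced); H->plug->D->R->E->L->C->refl->G->L'->F->R'->H->plug->D
Char 6 ('C'): step: R->1, L=6; C->plug->G->R->E->L->C->refl->G->L'->F->R'->B->plug->B
Char 7 ('E'): step: R->2, L=6; E->plug->E->R->F->L->G->refl->C->L'->E->R'->A->plug->A

Answer: HEEFDBA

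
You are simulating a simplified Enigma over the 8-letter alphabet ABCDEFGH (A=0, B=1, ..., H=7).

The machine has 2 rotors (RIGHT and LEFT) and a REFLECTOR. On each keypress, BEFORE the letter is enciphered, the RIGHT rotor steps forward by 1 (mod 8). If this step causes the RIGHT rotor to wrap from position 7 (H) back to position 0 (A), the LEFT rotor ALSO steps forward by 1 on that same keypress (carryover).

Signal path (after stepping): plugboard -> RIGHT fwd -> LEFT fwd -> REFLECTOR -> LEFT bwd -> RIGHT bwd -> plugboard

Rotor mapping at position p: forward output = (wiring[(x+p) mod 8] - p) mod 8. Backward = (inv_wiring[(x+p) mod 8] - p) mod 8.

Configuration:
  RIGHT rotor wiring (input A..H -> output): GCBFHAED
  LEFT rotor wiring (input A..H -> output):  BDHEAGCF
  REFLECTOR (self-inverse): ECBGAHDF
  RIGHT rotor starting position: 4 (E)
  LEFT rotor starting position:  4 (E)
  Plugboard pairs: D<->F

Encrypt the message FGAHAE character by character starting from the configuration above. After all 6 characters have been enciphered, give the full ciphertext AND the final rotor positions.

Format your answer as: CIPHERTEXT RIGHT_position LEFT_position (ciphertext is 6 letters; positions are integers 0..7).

Answer: AEHBFB 2 5

Derivation:
Char 1 ('F'): step: R->5, L=4; F->plug->D->R->B->L->C->refl->B->L'->D->R'->A->plug->A
Char 2 ('G'): step: R->6, L=4; G->plug->G->R->B->L->C->refl->B->L'->D->R'->E->plug->E
Char 3 ('A'): step: R->7, L=4; A->plug->A->R->E->L->F->refl->H->L'->F->R'->H->plug->H
Char 4 ('H'): step: R->0, L->5 (L advanced); H->plug->H->R->D->L->E->refl->A->L'->C->R'->B->plug->B
Char 5 ('A'): step: R->1, L=5; A->plug->A->R->B->L->F->refl->H->L'->G->R'->D->plug->F
Char 6 ('E'): step: R->2, L=5; E->plug->E->R->C->L->A->refl->E->L'->D->R'->B->plug->B
Final: ciphertext=AEHBFB, RIGHT=2, LEFT=5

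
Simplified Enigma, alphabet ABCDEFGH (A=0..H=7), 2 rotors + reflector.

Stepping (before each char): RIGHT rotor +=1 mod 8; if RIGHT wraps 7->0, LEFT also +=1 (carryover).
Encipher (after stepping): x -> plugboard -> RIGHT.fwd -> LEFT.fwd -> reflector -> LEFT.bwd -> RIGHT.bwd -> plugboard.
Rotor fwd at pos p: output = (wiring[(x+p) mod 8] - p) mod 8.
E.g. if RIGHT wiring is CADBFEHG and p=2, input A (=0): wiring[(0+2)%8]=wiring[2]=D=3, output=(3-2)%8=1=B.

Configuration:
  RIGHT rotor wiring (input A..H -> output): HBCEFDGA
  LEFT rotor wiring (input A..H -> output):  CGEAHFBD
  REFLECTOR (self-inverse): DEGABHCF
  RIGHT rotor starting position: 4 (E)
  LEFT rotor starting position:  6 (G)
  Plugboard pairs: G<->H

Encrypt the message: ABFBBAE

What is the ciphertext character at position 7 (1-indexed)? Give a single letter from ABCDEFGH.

Char 1 ('A'): step: R->5, L=6; A->plug->A->R->G->L->B->refl->E->L'->C->R'->D->plug->D
Char 2 ('B'): step: R->6, L=6; B->plug->B->R->C->L->E->refl->B->L'->G->R'->F->plug->F
Char 3 ('F'): step: R->7, L=6; F->plug->F->R->G->L->B->refl->E->L'->C->R'->C->plug->C
Char 4 ('B'): step: R->0, L->7 (L advanced); B->plug->B->R->B->L->D->refl->A->L'->F->R'->E->plug->E
Char 5 ('B'): step: R->1, L=7; B->plug->B->R->B->L->D->refl->A->L'->F->R'->F->plug->F
Char 6 ('A'): step: R->2, L=7; A->plug->A->R->A->L->E->refl->B->L'->E->R'->E->plug->E
Char 7 ('E'): step: R->3, L=7; E->plug->E->R->F->L->A->refl->D->L'->B->R'->A->plug->A

A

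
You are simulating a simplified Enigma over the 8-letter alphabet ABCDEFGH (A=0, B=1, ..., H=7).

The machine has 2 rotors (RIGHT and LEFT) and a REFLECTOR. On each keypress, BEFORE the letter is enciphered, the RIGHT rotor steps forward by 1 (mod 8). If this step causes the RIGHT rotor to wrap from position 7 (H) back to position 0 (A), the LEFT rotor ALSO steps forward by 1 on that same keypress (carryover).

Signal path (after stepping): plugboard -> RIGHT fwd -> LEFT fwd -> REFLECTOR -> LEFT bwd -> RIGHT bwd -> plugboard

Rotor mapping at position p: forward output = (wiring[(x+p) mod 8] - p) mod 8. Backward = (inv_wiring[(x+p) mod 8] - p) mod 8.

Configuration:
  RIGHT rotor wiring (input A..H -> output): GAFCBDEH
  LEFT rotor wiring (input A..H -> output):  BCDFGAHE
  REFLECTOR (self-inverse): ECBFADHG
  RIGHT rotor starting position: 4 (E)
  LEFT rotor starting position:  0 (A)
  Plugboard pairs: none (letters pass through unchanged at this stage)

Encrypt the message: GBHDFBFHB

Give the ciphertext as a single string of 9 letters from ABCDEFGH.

Char 1 ('G'): step: R->5, L=0; G->plug->G->R->F->L->A->refl->E->L'->H->R'->B->plug->B
Char 2 ('B'): step: R->6, L=0; B->plug->B->R->B->L->C->refl->B->L'->A->R'->C->plug->C
Char 3 ('H'): step: R->7, L=0; H->plug->H->R->F->L->A->refl->E->L'->H->R'->B->plug->B
Char 4 ('D'): step: R->0, L->1 (L advanced); D->plug->D->R->C->L->E->refl->A->L'->H->R'->H->plug->H
Char 5 ('F'): step: R->1, L=1; F->plug->F->R->D->L->F->refl->D->L'->G->R'->G->plug->G
Char 6 ('B'): step: R->2, L=1; B->plug->B->R->A->L->B->refl->C->L'->B->R'->D->plug->D
Char 7 ('F'): step: R->3, L=1; F->plug->F->R->D->L->F->refl->D->L'->G->R'->B->plug->B
Char 8 ('H'): step: R->4, L=1; H->plug->H->R->G->L->D->refl->F->L'->D->R'->D->plug->D
Char 9 ('B'): step: R->5, L=1; B->plug->B->R->H->L->A->refl->E->L'->C->R'->C->plug->C

Answer: BCBHGDBDC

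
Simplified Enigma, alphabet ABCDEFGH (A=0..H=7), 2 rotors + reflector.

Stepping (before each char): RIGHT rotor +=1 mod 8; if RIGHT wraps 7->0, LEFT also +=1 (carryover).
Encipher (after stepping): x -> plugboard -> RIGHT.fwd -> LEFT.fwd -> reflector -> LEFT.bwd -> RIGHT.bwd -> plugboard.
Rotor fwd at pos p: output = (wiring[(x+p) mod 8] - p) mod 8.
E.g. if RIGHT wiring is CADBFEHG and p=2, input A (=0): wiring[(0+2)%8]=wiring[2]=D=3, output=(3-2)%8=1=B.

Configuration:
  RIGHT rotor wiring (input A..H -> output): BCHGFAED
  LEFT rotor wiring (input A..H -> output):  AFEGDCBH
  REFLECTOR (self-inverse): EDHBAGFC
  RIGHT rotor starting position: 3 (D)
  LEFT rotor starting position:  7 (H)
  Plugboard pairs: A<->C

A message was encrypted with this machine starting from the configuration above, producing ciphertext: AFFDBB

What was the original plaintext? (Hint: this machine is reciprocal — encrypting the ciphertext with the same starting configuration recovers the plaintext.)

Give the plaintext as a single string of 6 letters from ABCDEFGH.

Answer: ECBHFD

Derivation:
Char 1 ('A'): step: R->4, L=7; A->plug->C->R->A->L->A->refl->E->L'->F->R'->E->plug->E
Char 2 ('F'): step: R->5, L=7; F->plug->F->R->C->L->G->refl->F->L'->D->R'->A->plug->C
Char 3 ('F'): step: R->6, L=7; F->plug->F->R->A->L->A->refl->E->L'->F->R'->B->plug->B
Char 4 ('D'): step: R->7, L=7; D->plug->D->R->A->L->A->refl->E->L'->F->R'->H->plug->H
Char 5 ('B'): step: R->0, L->0 (L advanced); B->plug->B->R->C->L->E->refl->A->L'->A->R'->F->plug->F
Char 6 ('B'): step: R->1, L=0; B->plug->B->R->G->L->B->refl->D->L'->E->R'->D->plug->D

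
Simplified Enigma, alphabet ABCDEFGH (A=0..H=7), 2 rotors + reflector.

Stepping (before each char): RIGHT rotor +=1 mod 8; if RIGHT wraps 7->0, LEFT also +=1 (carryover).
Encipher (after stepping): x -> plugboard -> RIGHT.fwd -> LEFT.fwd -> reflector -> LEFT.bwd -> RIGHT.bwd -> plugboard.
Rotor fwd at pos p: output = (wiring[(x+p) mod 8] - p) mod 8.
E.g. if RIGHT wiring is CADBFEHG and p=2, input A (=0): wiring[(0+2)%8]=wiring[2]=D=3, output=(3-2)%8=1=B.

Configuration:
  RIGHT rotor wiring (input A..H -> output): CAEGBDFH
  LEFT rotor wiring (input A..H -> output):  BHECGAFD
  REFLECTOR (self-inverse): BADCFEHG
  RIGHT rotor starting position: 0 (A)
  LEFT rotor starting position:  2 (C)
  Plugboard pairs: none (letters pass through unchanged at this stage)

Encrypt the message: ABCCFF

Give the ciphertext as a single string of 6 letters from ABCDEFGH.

Char 1 ('A'): step: R->1, L=2; A->plug->A->R->H->L->F->refl->E->L'->C->R'->E->plug->E
Char 2 ('B'): step: R->2, L=2; B->plug->B->R->E->L->D->refl->C->L'->A->R'->G->plug->G
Char 3 ('C'): step: R->3, L=2; C->plug->C->R->A->L->C->refl->D->L'->E->R'->E->plug->E
Char 4 ('C'): step: R->4, L=2; C->plug->C->R->B->L->A->refl->B->L'->F->R'->A->plug->A
Char 5 ('F'): step: R->5, L=2; F->plug->F->R->H->L->F->refl->E->L'->C->R'->C->plug->C
Char 6 ('F'): step: R->6, L=2; F->plug->F->R->A->L->C->refl->D->L'->E->R'->C->plug->C

Answer: EGEACC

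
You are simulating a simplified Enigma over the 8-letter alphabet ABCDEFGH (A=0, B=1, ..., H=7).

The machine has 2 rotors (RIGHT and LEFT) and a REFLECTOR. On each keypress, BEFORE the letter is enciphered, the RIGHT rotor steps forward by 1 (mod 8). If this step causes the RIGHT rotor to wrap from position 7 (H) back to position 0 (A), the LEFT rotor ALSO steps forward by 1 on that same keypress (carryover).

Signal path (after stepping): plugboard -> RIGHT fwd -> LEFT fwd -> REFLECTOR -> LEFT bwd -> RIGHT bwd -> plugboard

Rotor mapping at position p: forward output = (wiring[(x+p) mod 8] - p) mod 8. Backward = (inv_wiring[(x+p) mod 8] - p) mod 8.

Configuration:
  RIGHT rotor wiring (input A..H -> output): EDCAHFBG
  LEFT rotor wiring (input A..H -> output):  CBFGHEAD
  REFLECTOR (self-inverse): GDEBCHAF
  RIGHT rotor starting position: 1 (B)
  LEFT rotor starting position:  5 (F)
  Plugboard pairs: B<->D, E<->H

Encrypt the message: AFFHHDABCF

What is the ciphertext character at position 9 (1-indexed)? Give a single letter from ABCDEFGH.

Char 1 ('A'): step: R->2, L=5; A->plug->A->R->A->L->H->refl->F->L'->D->R'->D->plug->B
Char 2 ('F'): step: R->3, L=5; F->plug->F->R->B->L->D->refl->B->L'->G->R'->D->plug->B
Char 3 ('F'): step: R->4, L=5; F->plug->F->R->H->L->C->refl->E->L'->E->R'->H->plug->E
Char 4 ('H'): step: R->5, L=5; H->plug->E->R->G->L->B->refl->D->L'->B->R'->C->plug->C
Char 5 ('H'): step: R->6, L=5; H->plug->E->R->E->L->E->refl->C->L'->H->R'->H->plug->E
Char 6 ('D'): step: R->7, L=5; D->plug->B->R->F->L->A->refl->G->L'->C->R'->H->plug->E
Char 7 ('A'): step: R->0, L->6 (L advanced); A->plug->A->R->E->L->H->refl->F->L'->B->R'->G->plug->G
Char 8 ('B'): step: R->1, L=6; B->plug->D->R->G->L->B->refl->D->L'->D->R'->H->plug->E
Char 9 ('C'): step: R->2, L=6; C->plug->C->R->F->L->A->refl->G->L'->H->R'->E->plug->H

H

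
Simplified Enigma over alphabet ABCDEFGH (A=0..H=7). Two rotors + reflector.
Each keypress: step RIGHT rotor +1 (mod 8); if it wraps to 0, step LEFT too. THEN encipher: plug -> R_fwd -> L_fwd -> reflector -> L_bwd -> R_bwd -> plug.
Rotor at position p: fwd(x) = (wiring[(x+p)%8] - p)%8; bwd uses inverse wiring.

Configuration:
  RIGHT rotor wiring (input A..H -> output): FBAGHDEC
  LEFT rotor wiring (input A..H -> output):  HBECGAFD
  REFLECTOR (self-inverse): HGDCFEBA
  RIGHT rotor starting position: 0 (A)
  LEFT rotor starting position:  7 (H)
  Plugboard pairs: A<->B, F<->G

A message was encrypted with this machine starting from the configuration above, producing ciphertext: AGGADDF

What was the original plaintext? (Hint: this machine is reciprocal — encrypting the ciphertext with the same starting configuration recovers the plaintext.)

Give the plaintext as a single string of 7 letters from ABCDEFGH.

Answer: DFADGGC

Derivation:
Char 1 ('A'): step: R->1, L=7; A->plug->B->R->H->L->G->refl->B->L'->G->R'->D->plug->D
Char 2 ('G'): step: R->2, L=7; G->plug->F->R->A->L->E->refl->F->L'->D->R'->G->plug->F
Char 3 ('G'): step: R->3, L=7; G->plug->F->R->C->L->C->refl->D->L'->E->R'->B->plug->A
Char 4 ('A'): step: R->4, L=7; A->plug->B->R->H->L->G->refl->B->L'->G->R'->D->plug->D
Char 5 ('D'): step: R->5, L=7; D->plug->D->R->A->L->E->refl->F->L'->D->R'->F->plug->G
Char 6 ('D'): step: R->6, L=7; D->plug->D->R->D->L->F->refl->E->L'->A->R'->F->plug->G
Char 7 ('F'): step: R->7, L=7; F->plug->G->R->E->L->D->refl->C->L'->C->R'->C->plug->C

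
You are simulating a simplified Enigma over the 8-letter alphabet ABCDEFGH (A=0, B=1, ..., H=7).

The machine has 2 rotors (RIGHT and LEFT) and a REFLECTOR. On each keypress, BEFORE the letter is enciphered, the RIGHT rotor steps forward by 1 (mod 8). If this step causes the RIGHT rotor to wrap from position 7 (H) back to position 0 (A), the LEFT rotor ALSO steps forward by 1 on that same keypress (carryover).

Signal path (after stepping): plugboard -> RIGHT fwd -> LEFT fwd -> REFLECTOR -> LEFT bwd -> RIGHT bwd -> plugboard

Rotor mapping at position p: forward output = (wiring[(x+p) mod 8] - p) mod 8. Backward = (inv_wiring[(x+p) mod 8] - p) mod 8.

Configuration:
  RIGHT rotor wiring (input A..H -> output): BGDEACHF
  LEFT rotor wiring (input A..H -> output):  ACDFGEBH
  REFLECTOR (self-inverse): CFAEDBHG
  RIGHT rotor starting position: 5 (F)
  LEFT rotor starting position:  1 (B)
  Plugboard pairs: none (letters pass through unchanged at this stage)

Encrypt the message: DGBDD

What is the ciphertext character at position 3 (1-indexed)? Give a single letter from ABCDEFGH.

Char 1 ('D'): step: R->6, L=1; D->plug->D->R->A->L->B->refl->F->L'->D->R'->C->plug->C
Char 2 ('G'): step: R->7, L=1; G->plug->G->R->D->L->F->refl->B->L'->A->R'->H->plug->H
Char 3 ('B'): step: R->0, L->2 (L advanced); B->plug->B->R->G->L->G->refl->H->L'->E->R'->D->plug->D

D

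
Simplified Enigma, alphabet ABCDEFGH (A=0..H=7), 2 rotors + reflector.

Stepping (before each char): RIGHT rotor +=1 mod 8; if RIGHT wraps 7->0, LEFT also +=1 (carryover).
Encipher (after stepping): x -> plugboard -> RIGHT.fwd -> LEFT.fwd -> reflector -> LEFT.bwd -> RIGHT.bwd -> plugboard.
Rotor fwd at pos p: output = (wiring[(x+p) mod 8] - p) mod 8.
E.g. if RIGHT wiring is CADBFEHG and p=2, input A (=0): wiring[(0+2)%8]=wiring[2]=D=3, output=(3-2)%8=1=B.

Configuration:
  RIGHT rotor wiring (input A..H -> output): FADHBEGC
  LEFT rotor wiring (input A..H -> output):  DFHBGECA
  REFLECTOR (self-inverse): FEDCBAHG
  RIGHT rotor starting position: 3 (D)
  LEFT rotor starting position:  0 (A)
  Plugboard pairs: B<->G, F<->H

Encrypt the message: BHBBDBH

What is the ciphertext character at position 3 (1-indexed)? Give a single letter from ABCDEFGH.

Char 1 ('B'): step: R->4, L=0; B->plug->G->R->H->L->A->refl->F->L'->B->R'->E->plug->E
Char 2 ('H'): step: R->5, L=0; H->plug->F->R->G->L->C->refl->D->L'->A->R'->D->plug->D
Char 3 ('B'): step: R->6, L=0; B->plug->G->R->D->L->B->refl->E->L'->F->R'->E->plug->E

E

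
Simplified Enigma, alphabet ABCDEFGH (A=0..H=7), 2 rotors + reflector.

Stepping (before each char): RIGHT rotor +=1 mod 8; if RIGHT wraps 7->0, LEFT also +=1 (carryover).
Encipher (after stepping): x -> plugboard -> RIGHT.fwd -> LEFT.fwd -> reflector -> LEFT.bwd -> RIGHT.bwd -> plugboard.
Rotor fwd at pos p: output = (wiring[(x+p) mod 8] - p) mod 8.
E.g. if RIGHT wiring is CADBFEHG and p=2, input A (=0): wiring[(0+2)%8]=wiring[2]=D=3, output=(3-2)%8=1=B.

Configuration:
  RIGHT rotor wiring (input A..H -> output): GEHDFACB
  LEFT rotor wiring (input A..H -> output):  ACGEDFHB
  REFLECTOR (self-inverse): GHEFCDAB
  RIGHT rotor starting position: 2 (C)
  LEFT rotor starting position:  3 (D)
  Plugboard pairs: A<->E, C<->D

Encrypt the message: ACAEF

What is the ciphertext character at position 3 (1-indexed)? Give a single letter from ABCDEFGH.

Char 1 ('A'): step: R->3, L=3; A->plug->E->R->G->L->H->refl->B->L'->A->R'->A->plug->E
Char 2 ('C'): step: R->4, L=3; C->plug->D->R->F->L->F->refl->D->L'->H->R'->H->plug->H
Char 3 ('A'): step: R->5, L=3; A->plug->E->R->H->L->D->refl->F->L'->F->R'->B->plug->B

B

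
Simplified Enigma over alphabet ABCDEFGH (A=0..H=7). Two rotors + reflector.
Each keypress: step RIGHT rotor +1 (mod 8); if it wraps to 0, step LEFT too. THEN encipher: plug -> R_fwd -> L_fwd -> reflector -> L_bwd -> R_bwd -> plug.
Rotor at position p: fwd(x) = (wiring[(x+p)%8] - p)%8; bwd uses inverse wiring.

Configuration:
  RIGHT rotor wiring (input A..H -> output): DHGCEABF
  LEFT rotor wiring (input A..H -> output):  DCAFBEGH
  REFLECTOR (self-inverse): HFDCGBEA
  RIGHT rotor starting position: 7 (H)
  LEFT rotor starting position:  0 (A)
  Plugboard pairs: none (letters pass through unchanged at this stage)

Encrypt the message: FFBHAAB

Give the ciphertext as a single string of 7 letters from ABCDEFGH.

Answer: HBHBCFF

Derivation:
Char 1 ('F'): step: R->0, L->1 (L advanced); F->plug->F->R->A->L->B->refl->F->L'->F->R'->H->plug->H
Char 2 ('F'): step: R->1, L=1; F->plug->F->R->A->L->B->refl->F->L'->F->R'->B->plug->B
Char 3 ('B'): step: R->2, L=1; B->plug->B->R->A->L->B->refl->F->L'->F->R'->H->plug->H
Char 4 ('H'): step: R->3, L=1; H->plug->H->R->D->L->A->refl->H->L'->B->R'->B->plug->B
Char 5 ('A'): step: R->4, L=1; A->plug->A->R->A->L->B->refl->F->L'->F->R'->C->plug->C
Char 6 ('A'): step: R->5, L=1; A->plug->A->R->D->L->A->refl->H->L'->B->R'->F->plug->F
Char 7 ('B'): step: R->6, L=1; B->plug->B->R->H->L->C->refl->D->L'->E->R'->F->plug->F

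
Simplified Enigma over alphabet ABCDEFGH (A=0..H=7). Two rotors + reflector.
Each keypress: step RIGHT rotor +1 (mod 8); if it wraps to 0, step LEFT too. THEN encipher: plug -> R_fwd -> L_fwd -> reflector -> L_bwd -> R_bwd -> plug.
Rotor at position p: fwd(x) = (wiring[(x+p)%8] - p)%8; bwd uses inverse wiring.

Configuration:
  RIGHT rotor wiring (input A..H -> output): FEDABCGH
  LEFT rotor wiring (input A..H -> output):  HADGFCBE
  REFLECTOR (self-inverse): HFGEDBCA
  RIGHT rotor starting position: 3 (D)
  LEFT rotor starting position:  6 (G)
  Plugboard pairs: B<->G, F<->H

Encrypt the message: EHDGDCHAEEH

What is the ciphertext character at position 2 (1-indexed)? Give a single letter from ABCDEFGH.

Char 1 ('E'): step: R->4, L=6; E->plug->E->R->B->L->G->refl->C->L'->D->R'->D->plug->D
Char 2 ('H'): step: R->5, L=6; H->plug->F->R->G->L->H->refl->A->L'->F->R'->A->plug->A

A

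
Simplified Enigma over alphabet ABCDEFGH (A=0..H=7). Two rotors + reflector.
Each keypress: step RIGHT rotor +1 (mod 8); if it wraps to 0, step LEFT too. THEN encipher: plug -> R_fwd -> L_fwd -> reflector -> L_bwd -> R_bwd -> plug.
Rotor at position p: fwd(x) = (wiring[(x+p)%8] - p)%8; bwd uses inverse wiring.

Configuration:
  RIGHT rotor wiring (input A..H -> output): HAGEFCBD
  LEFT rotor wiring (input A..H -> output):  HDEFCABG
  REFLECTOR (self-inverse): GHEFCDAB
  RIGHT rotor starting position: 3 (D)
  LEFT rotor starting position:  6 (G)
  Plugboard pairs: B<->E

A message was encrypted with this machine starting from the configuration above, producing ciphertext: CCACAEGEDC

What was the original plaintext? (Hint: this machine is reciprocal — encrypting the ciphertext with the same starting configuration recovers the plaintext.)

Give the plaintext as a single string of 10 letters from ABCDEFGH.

Char 1 ('C'): step: R->4, L=6; C->plug->C->R->F->L->H->refl->B->L'->C->R'->G->plug->G
Char 2 ('C'): step: R->5, L=6; C->plug->C->R->G->L->E->refl->C->L'->H->R'->G->plug->G
Char 3 ('A'): step: R->6, L=6; A->plug->A->R->D->L->F->refl->D->L'->A->R'->E->plug->B
Char 4 ('C'): step: R->7, L=6; C->plug->C->R->B->L->A->refl->G->L'->E->R'->A->plug->A
Char 5 ('A'): step: R->0, L->7 (L advanced); A->plug->A->R->H->L->C->refl->E->L'->C->R'->F->plug->F
Char 6 ('E'): step: R->1, L=7; E->plug->B->R->F->L->D->refl->F->L'->D->R'->C->plug->C
Char 7 ('G'): step: R->2, L=7; G->plug->G->R->F->L->D->refl->F->L'->D->R'->C->plug->C
Char 8 ('E'): step: R->3, L=7; E->plug->B->R->C->L->E->refl->C->L'->H->R'->C->plug->C
Char 9 ('D'): step: R->4, L=7; D->plug->D->R->H->L->C->refl->E->L'->C->R'->G->plug->G
Char 10 ('C'): step: R->5, L=7; C->plug->C->R->G->L->B->refl->H->L'->A->R'->H->plug->H

Answer: GGBAFCCCGH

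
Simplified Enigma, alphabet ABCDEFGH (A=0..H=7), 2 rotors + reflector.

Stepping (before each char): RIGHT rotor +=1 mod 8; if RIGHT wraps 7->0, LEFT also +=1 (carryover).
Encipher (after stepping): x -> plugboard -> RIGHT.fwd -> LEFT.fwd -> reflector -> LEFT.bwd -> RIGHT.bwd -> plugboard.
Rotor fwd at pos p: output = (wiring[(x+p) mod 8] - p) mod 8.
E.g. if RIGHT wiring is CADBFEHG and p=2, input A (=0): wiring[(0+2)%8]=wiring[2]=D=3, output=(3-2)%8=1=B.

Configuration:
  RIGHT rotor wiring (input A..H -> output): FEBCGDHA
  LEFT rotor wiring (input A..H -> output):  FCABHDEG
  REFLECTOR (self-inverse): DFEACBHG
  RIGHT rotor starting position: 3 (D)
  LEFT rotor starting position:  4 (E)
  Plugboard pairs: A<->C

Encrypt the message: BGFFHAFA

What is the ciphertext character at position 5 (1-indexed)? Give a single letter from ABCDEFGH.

Char 1 ('B'): step: R->4, L=4; B->plug->B->R->H->L->F->refl->B->L'->E->R'->D->plug->D
Char 2 ('G'): step: R->5, L=4; G->plug->G->R->F->L->G->refl->H->L'->B->R'->H->plug->H
Char 3 ('F'): step: R->6, L=4; F->plug->F->R->E->L->B->refl->F->L'->H->R'->C->plug->A
Char 4 ('F'): step: R->7, L=4; F->plug->F->R->H->L->F->refl->B->L'->E->R'->G->plug->G
Char 5 ('H'): step: R->0, L->5 (L advanced); H->plug->H->R->A->L->G->refl->H->L'->B->R'->C->plug->A

A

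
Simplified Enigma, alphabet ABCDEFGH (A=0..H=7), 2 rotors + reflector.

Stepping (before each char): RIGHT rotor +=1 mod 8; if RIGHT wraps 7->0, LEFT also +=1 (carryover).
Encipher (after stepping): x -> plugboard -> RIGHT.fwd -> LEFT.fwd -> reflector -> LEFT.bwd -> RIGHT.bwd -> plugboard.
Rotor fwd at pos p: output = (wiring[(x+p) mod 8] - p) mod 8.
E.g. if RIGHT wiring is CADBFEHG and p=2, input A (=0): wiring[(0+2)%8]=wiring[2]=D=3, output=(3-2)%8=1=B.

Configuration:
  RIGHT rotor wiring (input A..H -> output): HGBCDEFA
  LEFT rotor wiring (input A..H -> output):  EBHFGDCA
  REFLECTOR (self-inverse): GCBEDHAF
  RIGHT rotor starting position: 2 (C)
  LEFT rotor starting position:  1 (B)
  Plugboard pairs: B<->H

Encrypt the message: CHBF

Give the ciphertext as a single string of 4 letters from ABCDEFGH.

Char 1 ('C'): step: R->3, L=1; C->plug->C->R->B->L->G->refl->A->L'->A->R'->B->plug->H
Char 2 ('H'): step: R->4, L=1; H->plug->B->R->A->L->A->refl->G->L'->B->R'->C->plug->C
Char 3 ('B'): step: R->5, L=1; B->plug->H->R->G->L->H->refl->F->L'->D->R'->C->plug->C
Char 4 ('F'): step: R->6, L=1; F->plug->F->R->E->L->C->refl->B->L'->F->R'->G->plug->G

Answer: HCCG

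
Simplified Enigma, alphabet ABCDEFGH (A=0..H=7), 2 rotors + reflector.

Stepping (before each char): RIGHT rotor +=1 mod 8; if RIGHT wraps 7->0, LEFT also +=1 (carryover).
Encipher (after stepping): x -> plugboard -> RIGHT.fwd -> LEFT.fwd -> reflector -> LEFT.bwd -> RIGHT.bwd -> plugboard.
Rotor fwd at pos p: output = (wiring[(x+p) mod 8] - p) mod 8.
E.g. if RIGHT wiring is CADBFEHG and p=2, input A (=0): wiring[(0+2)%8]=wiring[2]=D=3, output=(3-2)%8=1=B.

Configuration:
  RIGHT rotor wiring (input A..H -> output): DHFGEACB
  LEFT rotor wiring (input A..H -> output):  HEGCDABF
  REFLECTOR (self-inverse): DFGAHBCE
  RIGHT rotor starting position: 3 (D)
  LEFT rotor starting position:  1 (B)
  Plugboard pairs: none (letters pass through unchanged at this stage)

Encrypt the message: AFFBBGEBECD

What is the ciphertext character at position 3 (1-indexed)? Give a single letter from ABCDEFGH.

Char 1 ('A'): step: R->4, L=1; A->plug->A->R->A->L->D->refl->A->L'->F->R'->D->plug->D
Char 2 ('F'): step: R->5, L=1; F->plug->F->R->A->L->D->refl->A->L'->F->R'->B->plug->B
Char 3 ('F'): step: R->6, L=1; F->plug->F->R->A->L->D->refl->A->L'->F->R'->C->plug->C

C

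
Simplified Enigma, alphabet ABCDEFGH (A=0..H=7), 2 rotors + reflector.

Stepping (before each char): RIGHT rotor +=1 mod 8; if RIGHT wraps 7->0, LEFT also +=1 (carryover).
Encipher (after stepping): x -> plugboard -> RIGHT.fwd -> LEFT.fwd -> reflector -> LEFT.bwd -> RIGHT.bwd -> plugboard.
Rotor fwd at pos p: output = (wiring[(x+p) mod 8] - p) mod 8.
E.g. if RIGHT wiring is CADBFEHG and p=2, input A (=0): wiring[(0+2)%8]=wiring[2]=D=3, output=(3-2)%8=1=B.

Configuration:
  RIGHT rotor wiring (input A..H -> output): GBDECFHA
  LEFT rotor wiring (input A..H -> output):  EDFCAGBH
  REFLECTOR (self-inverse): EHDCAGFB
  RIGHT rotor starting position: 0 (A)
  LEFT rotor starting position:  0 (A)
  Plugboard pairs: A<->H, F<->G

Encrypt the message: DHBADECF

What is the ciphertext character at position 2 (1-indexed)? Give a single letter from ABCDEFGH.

Char 1 ('D'): step: R->1, L=0; D->plug->D->R->B->L->D->refl->C->L'->D->R'->C->plug->C
Char 2 ('H'): step: R->2, L=0; H->plug->A->R->B->L->D->refl->C->L'->D->R'->D->plug->D

D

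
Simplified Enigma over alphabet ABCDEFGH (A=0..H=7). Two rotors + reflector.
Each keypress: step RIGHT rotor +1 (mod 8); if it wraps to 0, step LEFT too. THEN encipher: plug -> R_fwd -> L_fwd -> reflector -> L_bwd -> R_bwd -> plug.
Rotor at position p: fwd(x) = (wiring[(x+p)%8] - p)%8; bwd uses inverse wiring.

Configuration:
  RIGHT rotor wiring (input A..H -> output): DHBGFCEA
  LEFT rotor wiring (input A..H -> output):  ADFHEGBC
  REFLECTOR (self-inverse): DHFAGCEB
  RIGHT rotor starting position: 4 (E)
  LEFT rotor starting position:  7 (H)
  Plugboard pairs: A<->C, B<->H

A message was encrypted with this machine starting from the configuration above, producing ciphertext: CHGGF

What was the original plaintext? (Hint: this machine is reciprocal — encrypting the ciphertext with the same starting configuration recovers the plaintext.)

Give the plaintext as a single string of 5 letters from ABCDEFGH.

Char 1 ('C'): step: R->5, L=7; C->plug->A->R->F->L->F->refl->C->L'->H->R'->B->plug->H
Char 2 ('H'): step: R->6, L=7; H->plug->B->R->C->L->E->refl->G->L'->D->R'->E->plug->E
Char 3 ('G'): step: R->7, L=7; G->plug->G->R->D->L->G->refl->E->L'->C->R'->D->plug->D
Char 4 ('G'): step: R->0, L->0 (L advanced); G->plug->G->R->E->L->E->refl->G->L'->F->R'->E->plug->E
Char 5 ('F'): step: R->1, L=0; F->plug->F->R->D->L->H->refl->B->L'->G->R'->A->plug->C

Answer: HEDEC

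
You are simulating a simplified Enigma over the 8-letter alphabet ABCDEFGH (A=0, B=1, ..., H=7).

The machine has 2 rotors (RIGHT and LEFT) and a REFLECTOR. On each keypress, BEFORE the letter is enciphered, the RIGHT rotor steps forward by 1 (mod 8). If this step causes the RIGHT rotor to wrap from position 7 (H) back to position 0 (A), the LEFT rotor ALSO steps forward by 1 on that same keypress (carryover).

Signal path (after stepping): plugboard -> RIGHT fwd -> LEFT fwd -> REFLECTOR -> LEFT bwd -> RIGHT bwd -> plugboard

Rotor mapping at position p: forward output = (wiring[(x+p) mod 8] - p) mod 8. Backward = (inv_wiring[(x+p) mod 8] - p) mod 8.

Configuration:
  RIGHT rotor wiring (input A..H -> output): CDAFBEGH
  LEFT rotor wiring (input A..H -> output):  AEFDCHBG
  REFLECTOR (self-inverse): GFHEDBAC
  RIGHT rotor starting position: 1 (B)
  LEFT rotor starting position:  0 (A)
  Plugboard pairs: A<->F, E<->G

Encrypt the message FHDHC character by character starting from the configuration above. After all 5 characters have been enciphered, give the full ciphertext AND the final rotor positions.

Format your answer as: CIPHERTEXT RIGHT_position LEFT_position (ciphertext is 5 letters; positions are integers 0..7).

Char 1 ('F'): step: R->2, L=0; F->plug->A->R->G->L->B->refl->F->L'->C->R'->D->plug->D
Char 2 ('H'): step: R->3, L=0; H->plug->H->R->F->L->H->refl->C->L'->E->R'->E->plug->G
Char 3 ('D'): step: R->4, L=0; D->plug->D->R->D->L->D->refl->E->L'->B->R'->H->plug->H
Char 4 ('H'): step: R->5, L=0; H->plug->H->R->E->L->C->refl->H->L'->F->R'->D->plug->D
Char 5 ('C'): step: R->6, L=0; C->plug->C->R->E->L->C->refl->H->L'->F->R'->D->plug->D
Final: ciphertext=DGHDD, RIGHT=6, LEFT=0

Answer: DGHDD 6 0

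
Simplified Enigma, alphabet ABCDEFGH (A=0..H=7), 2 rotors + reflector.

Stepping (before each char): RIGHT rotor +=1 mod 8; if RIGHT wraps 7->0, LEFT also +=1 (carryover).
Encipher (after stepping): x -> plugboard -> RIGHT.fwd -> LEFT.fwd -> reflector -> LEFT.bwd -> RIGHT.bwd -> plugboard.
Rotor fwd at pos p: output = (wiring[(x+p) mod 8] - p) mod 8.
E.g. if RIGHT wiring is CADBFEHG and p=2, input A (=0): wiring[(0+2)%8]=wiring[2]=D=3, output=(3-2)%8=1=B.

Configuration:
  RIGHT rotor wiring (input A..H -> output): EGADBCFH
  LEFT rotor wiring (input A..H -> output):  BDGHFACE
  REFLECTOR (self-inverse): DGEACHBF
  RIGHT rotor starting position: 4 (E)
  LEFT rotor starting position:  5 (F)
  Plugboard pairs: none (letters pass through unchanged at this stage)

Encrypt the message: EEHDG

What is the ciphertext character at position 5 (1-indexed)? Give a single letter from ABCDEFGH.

Char 1 ('E'): step: R->5, L=5; E->plug->E->R->B->L->F->refl->H->L'->C->R'->C->plug->C
Char 2 ('E'): step: R->6, L=5; E->plug->E->R->C->L->H->refl->F->L'->B->R'->B->plug->B
Char 3 ('H'): step: R->7, L=5; H->plug->H->R->G->L->C->refl->E->L'->D->R'->G->plug->G
Char 4 ('D'): step: R->0, L->6 (L advanced); D->plug->D->R->D->L->F->refl->H->L'->G->R'->B->plug->B
Char 5 ('G'): step: R->1, L=6; G->plug->G->R->G->L->H->refl->F->L'->D->R'->H->plug->H

H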